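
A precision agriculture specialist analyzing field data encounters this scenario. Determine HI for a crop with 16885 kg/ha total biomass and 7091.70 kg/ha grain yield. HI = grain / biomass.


HI = grain_yield / biomass
   = 7091.70 / 16885
   = 0.42


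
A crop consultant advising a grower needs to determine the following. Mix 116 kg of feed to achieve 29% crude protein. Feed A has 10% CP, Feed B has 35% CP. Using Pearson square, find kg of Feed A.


parts_A = CP_b - target = 35 - 29 = 6
parts_B = target - CP_a = 29 - 10 = 19
total_parts = 6 + 19 = 25
Feed A = 116 * 6 / 25 = 27.84 kg
Feed B = 116 * 19 / 25 = 88.16 kg

27.84 kg


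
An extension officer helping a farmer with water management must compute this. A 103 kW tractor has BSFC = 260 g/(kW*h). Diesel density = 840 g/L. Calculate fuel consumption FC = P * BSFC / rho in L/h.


FC = P * BSFC / rho_fuel
   = 103 * 260 / 840
   = 26780 / 840
   = 31.88 L/h


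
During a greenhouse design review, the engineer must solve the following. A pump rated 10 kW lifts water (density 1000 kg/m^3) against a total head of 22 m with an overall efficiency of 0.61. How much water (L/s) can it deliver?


Q = (P * 1000 * eta) / (rho * g * H)
  = (10 * 1000 * 0.61) / (1000 * 9.81 * 22)
  = 6100 / 215820
  = 0.02826 m^3/s = 28.26 L/s


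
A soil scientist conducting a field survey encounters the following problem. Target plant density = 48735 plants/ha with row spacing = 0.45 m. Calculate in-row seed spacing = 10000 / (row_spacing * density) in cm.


spacing = 10000 / (row_sp * density)
        = 10000 / (0.45 * 48735)
        = 10000 / 21930.75
        = 0.45598 m = 45.60 cm


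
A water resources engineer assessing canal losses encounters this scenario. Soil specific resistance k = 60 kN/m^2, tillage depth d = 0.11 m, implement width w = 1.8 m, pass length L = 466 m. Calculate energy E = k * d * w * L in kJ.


E = k * d * w * L
  = 60 * 0.11 * 1.8 * 466
  = 5536.08 kJ


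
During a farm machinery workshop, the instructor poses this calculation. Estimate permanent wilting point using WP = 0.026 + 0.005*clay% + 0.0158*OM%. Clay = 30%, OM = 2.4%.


WP = 0.026 + 0.005*30 + 0.0158*2.4
   = 0.026 + 0.1500 + 0.0379
   = 0.2139


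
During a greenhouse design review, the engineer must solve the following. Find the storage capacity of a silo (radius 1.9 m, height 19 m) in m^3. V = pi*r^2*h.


V = pi * r^2 * h
  = pi * 1.9^2 * 19
  = pi * 3.61 * 19
  = 215.48 m^3


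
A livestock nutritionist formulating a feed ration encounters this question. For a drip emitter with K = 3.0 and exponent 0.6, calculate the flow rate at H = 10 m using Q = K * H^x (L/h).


Q = K * H^x
  = 3.0 * 10^0.6
  = 3.0 * 3.9811
  = 11.94 L/h


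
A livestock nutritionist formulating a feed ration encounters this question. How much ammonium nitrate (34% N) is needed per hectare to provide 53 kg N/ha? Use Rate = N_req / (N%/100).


Rate = N_required / (N_content / 100)
     = 53 / (34 / 100)
     = 53 / 0.34
     = 155.88 kg/ha


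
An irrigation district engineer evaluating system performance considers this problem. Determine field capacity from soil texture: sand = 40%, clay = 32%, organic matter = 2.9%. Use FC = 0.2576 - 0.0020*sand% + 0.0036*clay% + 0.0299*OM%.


FC = 0.2576 - 0.0020*40 + 0.0036*32 + 0.0299*2.9
   = 0.2576 - 0.0800 + 0.1152 + 0.0867
   = 0.3795


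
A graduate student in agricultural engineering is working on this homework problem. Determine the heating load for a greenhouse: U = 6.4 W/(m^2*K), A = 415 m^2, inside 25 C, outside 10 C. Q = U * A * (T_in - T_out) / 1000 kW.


dT = 25 - (10) = 15 K
Q = U * A * dT
  = 6.4 * 415 * 15
  = 39840 W = 39.84 kW


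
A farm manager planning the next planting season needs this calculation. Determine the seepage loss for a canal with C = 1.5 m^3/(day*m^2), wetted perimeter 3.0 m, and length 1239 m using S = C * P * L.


S = C * P * L
  = 1.5 * 3.0 * 1239
  = 5575.50 m^3/day


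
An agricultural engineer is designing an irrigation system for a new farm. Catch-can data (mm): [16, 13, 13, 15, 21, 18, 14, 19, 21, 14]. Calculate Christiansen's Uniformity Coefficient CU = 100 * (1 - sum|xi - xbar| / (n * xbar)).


xbar = 164 / 10 = 16.400
sum|xi - xbar| = 26.800
CU = 100 * (1 - 26.800 / (10 * 16.400))
   = 100 * (1 - 0.1634)
   = 83.66%


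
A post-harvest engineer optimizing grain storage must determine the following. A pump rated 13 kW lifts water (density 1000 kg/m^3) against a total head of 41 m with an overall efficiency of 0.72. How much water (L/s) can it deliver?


Q = (P * 1000 * eta) / (rho * g * H)
  = (13 * 1000 * 0.72) / (1000 * 9.81 * 41)
  = 9360 / 402210
  = 0.02327 m^3/s = 23.27 L/s


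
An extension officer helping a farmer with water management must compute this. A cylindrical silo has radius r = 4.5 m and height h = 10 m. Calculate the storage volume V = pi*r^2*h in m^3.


V = pi * r^2 * h
  = pi * 4.5^2 * 10
  = pi * 20.25 * 10
  = 636.17 m^3


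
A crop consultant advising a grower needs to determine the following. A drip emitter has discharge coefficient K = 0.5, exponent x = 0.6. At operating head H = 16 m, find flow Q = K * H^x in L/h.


Q = K * H^x
  = 0.5 * 16^0.6
  = 0.5 * 5.2780
  = 2.64 L/h


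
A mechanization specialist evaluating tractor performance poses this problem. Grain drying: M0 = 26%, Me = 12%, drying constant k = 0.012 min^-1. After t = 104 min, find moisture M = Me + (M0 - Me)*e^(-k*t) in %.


M = Me + (M0 - Me) * e^(-k*t)
  = 12 + (26 - 12) * e^(-0.012*104)
  = 12 + 14 * e^(-1.248)
  = 12 + 14 * 0.28708
  = 12 + 4.0191
  = 16.02%


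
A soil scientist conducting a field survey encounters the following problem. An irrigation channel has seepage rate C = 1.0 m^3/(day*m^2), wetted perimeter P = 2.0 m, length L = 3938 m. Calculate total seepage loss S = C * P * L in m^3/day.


S = C * P * L
  = 1.0 * 2.0 * 3938
  = 7876 m^3/day


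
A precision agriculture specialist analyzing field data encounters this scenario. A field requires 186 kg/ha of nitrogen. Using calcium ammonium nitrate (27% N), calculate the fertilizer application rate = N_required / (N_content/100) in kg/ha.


Rate = N_required / (N_content / 100)
     = 186 / (27 / 100)
     = 186 / 0.27
     = 688.89 kg/ha


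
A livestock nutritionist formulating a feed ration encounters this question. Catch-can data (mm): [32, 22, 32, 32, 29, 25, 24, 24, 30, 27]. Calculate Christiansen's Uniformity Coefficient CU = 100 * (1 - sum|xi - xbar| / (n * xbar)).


xbar = 277 / 10 = 27.700
sum|xi - xbar| = 33
CU = 100 * (1 - 33 / (10 * 27.700))
   = 100 * (1 - 0.1191)
   = 88.09%


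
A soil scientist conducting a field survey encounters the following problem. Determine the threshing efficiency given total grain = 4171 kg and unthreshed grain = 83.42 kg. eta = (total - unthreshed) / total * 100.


eta = (total - unthreshed) / total * 100
    = (4171 - 83.42) / 4171 * 100
    = 4087.58 / 4171 * 100
    = 98%


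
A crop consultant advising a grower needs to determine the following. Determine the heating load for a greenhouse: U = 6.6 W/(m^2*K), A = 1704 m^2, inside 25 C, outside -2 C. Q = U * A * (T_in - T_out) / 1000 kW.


dT = 25 - (-2) = 27 K
Q = U * A * dT
  = 6.6 * 1704 * 27
  = 303652.80 W = 303.65 kW


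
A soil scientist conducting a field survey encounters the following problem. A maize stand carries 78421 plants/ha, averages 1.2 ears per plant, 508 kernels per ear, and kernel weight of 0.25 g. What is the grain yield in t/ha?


Y = density * ears * kernels * kw
  = 78421 * 1.2 * 508 * 0.25 g/ha
  = 11951360.40 g/ha
  = 11951.36 kg/ha = 11.95 t/ha


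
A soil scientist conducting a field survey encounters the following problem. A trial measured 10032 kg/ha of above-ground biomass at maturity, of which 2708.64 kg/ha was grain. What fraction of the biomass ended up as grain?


HI = grain_yield / biomass
   = 2708.64 / 10032
   = 0.27


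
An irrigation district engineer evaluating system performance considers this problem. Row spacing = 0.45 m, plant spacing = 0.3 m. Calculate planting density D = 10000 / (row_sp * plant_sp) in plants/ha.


D = 10000 / (row_sp * plant_sp)
  = 10000 / (0.45 * 0.3)
  = 10000 / 0.1350
  = 74074.07 plants/ha


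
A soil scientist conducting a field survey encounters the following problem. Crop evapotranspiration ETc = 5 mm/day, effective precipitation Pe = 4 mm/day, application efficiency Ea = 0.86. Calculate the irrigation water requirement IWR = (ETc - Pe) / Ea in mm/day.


IWR = (ETc - Pe) / Ea
    = (5 - 4) / 0.86
    = 1 / 0.86
    = 1.16 mm/day


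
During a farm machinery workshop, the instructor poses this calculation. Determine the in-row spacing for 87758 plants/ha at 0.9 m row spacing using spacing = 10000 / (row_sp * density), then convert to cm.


spacing = 10000 / (row_sp * density)
        = 10000 / (0.9 * 87758)
        = 10000 / 78982.20
        = 0.12661 m = 12.66 cm


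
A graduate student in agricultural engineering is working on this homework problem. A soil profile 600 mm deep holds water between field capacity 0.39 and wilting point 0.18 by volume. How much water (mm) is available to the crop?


AW = (FC - WP) * D
   = (0.39 - 0.18) * 600
   = 0.21 * 600
   = 126 mm


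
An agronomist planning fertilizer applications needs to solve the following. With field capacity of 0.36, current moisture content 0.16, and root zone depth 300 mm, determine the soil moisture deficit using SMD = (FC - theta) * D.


SMD = (FC - theta) * D
    = (0.36 - 0.16) * 300
    = 0.200 * 300
    = 60 mm


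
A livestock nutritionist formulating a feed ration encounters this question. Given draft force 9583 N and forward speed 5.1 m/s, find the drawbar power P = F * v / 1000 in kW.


P = F * v / 1000
  = 9583 * 5.1 / 1000
  = 48873.30 / 1000
  = 48.87 kW


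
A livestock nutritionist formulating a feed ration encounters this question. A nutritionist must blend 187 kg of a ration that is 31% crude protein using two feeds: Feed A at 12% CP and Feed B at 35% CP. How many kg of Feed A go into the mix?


parts_A = CP_b - target = 35 - 31 = 4
parts_B = target - CP_a = 31 - 12 = 19
total_parts = 4 + 19 = 23
Feed A = 187 * 4 / 23 = 32.52 kg
Feed B = 187 * 19 / 23 = 154.48 kg

32.52 kg


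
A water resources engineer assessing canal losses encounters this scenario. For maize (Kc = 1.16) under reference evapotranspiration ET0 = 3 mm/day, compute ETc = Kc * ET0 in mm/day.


ETc = Kc * ET0
    = 1.16 * 3
    = 3.48 mm/day


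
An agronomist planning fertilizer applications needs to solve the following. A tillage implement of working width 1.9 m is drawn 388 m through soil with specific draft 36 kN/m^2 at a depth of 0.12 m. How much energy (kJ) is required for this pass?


E = k * d * w * L
  = 36 * 0.12 * 1.9 * 388
  = 3184.70 kJ


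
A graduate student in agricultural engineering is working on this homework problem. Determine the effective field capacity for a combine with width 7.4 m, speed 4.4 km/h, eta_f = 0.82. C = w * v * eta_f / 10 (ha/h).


C = w * v * eta_f / 10
  = 7.4 * 4.4 * 0.82 / 10
  = 26.70 / 10
  = 2.67 ha/h


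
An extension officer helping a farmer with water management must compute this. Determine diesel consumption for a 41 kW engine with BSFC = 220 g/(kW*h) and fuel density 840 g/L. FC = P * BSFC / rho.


FC = P * BSFC / rho_fuel
   = 41 * 220 / 840
   = 9020 / 840
   = 10.74 L/h


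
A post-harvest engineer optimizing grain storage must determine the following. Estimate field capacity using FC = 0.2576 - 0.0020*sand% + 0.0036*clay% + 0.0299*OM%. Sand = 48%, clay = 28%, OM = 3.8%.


FC = 0.2576 - 0.0020*48 + 0.0036*28 + 0.0299*3.8
   = 0.2576 - 0.0960 + 0.1008 + 0.1136
   = 0.3760


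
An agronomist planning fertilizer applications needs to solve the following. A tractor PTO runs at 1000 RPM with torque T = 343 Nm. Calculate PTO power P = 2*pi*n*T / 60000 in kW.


P = 2*pi*n*T / 60000
  = 2*pi * 1000 * 343 / 60000
  = 2155132.56 / 60000
  = 35.92 kW


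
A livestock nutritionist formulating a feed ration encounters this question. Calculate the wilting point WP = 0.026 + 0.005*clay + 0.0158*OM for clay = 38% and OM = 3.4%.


WP = 0.026 + 0.005*38 + 0.0158*3.4
   = 0.026 + 0.1900 + 0.0537
   = 0.2697


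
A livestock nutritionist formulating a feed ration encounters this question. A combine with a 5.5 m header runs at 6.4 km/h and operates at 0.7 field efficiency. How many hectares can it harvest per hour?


C = w * v * eta_f / 10
  = 5.5 * 6.4 * 0.7 / 10
  = 24.64 / 10
  = 2.46 ha/h


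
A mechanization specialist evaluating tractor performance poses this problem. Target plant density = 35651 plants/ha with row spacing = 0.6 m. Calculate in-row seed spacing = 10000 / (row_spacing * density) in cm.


spacing = 10000 / (row_sp * density)
        = 10000 / (0.6 * 35651)
        = 10000 / 21390.60
        = 0.46750 m = 46.75 cm


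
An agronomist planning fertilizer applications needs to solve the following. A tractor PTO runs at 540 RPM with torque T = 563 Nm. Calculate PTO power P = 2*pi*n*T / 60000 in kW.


P = 2*pi*n*T / 60000
  = 2*pi * 540 * 563 / 60000
  = 1910214.00 / 60000
  = 31.84 kW


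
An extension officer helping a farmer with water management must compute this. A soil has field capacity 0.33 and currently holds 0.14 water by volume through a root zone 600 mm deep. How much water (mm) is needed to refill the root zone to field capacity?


SMD = (FC - theta) * D
    = (0.33 - 0.14) * 600
    = 0.190 * 600
    = 114 mm


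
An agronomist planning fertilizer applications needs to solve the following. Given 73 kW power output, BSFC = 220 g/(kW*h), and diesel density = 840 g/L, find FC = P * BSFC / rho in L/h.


FC = P * BSFC / rho_fuel
   = 73 * 220 / 840
   = 16060 / 840
   = 19.12 L/h


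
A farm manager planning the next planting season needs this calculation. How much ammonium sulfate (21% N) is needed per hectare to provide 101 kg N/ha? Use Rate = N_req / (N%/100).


Rate = N_required / (N_content / 100)
     = 101 / (21 / 100)
     = 101 / 0.21
     = 480.95 kg/ha


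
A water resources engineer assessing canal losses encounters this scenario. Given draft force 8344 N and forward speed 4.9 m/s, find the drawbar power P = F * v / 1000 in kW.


P = F * v / 1000
  = 8344 * 4.9 / 1000
  = 40885.60 / 1000
  = 40.89 kW


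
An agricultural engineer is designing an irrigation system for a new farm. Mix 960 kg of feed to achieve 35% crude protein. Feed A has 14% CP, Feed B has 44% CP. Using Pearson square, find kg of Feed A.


parts_A = CP_b - target = 44 - 35 = 9
parts_B = target - CP_a = 35 - 14 = 21
total_parts = 9 + 21 = 30
Feed A = 960 * 9 / 30 = 288 kg
Feed B = 960 * 21 / 30 = 672 kg

288 kg


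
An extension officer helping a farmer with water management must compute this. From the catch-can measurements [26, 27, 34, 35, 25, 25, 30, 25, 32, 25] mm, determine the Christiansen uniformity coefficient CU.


xbar = 284 / 10 = 28.400
sum|xi - xbar| = 34.800
CU = 100 * (1 - 34.800 / (10 * 28.400))
   = 100 * (1 - 0.1225)
   = 87.75%


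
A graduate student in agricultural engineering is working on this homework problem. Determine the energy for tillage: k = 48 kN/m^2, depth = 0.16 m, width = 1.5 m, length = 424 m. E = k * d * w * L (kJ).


E = k * d * w * L
  = 48 * 0.16 * 1.5 * 424
  = 4884.48 kJ


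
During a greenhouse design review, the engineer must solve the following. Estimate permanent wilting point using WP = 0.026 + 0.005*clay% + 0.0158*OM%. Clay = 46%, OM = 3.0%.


WP = 0.026 + 0.005*46 + 0.0158*3.0
   = 0.026 + 0.2300 + 0.0474
   = 0.3034


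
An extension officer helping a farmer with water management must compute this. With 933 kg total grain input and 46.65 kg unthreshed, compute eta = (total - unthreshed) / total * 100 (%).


eta = (total - unthreshed) / total * 100
    = (933 - 46.65) / 933 * 100
    = 886.35 / 933 * 100
    = 95%


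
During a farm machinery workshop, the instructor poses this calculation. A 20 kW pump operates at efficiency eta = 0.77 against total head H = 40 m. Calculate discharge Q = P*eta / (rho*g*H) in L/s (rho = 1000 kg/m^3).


Q = (P * 1000 * eta) / (rho * g * H)
  = (20 * 1000 * 0.77) / (1000 * 9.81 * 40)
  = 15400 / 392400
  = 0.03925 m^3/s = 39.25 L/s


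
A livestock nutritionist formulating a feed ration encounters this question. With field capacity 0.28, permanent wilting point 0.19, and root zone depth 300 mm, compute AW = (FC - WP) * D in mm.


AW = (FC - WP) * D
   = (0.28 - 0.19) * 300
   = 0.09 * 300
   = 27 mm


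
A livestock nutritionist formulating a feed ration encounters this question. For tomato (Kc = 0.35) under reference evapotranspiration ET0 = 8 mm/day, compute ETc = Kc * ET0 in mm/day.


ETc = Kc * ET0
    = 0.35 * 8
    = 2.80 mm/day


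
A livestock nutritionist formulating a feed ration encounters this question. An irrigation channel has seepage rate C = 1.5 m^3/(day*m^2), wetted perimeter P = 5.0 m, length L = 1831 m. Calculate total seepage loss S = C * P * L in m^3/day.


S = C * P * L
  = 1.5 * 5.0 * 1831
  = 13732.50 m^3/day


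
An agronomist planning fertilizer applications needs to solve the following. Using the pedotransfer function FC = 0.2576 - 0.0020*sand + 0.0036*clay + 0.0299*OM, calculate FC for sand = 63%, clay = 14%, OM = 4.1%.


FC = 0.2576 - 0.0020*63 + 0.0036*14 + 0.0299*4.1
   = 0.2576 - 0.1260 + 0.0504 + 0.1226
   = 0.3046


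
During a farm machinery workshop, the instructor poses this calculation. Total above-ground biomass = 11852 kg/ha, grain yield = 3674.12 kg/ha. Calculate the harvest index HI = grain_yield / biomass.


HI = grain_yield / biomass
   = 3674.12 / 11852
   = 0.31


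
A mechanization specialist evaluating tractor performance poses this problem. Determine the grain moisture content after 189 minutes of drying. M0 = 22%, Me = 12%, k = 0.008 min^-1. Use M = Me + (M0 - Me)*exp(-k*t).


M = Me + (M0 - Me) * e^(-k*t)
  = 12 + (22 - 12) * e^(-0.008*189)
  = 12 + 10 * e^(-1.512)
  = 12 + 10 * 0.22047
  = 12 + 2.2047
  = 14.20%


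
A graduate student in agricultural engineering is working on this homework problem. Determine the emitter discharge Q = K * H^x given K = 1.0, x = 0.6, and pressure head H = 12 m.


Q = K * H^x
  = 1.0 * 12^0.6
  = 1.0 * 4.4413
  = 4.44 L/h


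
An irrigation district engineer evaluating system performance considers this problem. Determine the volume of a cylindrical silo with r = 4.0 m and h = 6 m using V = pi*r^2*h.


V = pi * r^2 * h
  = pi * 4.0^2 * 6
  = pi * 16 * 6
  = 301.59 m^3


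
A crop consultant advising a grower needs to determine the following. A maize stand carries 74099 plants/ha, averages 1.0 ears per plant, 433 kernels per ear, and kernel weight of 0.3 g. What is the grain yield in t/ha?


Y = density * ears * kernels * kw
  = 74099 * 1.0 * 433 * 0.3 g/ha
  = 9625460.10 g/ha
  = 9625.46 kg/ha = 9.63 t/ha


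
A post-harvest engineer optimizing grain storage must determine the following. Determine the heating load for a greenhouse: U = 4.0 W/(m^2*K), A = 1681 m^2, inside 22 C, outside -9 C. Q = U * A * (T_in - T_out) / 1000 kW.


dT = 22 - (-9) = 31 K
Q = U * A * dT
  = 4.0 * 1681 * 31
  = 208444 W = 208.44 kW


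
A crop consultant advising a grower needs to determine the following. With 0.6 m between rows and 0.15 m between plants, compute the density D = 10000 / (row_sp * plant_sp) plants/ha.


D = 10000 / (row_sp * plant_sp)
  = 10000 / (0.6 * 0.15)
  = 10000 / 0.0900
  = 111111.11 plants/ha


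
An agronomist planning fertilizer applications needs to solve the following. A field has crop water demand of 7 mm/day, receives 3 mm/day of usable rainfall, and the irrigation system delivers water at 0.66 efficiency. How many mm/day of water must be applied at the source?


IWR = (ETc - Pe) / Ea
    = (7 - 3) / 0.66
    = 4 / 0.66
    = 6.06 mm/day


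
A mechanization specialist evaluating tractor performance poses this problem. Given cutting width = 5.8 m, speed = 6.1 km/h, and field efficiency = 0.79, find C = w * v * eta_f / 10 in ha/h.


C = w * v * eta_f / 10
  = 5.8 * 6.1 * 0.79 / 10
  = 27.95 / 10
  = 2.80 ha/h


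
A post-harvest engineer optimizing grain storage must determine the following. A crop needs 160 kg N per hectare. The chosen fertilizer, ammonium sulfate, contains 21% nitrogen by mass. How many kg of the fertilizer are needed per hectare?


Rate = N_required / (N_content / 100)
     = 160 / (21 / 100)
     = 160 / 0.21
     = 761.90 kg/ha


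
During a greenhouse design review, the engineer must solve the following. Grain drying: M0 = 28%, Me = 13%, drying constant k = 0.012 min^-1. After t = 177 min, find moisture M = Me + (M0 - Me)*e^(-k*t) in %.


M = Me + (M0 - Me) * e^(-k*t)
  = 13 + (28 - 13) * e^(-0.012*177)
  = 13 + 15 * e^(-2.124)
  = 13 + 15 * 0.11955
  = 13 + 1.7933
  = 14.79%


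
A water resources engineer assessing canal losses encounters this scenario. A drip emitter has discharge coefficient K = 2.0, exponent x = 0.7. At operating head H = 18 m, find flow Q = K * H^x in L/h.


Q = K * H^x
  = 2.0 * 18^0.7
  = 2.0 * 7.5629
  = 15.13 L/h


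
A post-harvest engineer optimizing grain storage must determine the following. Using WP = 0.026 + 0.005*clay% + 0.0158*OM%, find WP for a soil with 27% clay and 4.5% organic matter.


WP = 0.026 + 0.005*27 + 0.0158*4.5
   = 0.026 + 0.1350 + 0.0711
   = 0.2321


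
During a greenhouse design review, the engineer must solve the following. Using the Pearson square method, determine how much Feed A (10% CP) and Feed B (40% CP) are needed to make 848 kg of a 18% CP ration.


parts_A = CP_b - target = 40 - 18 = 22
parts_B = target - CP_a = 18 - 10 = 8
total_parts = 22 + 8 = 30
Feed A = 848 * 22 / 30 = 621.87 kg
Feed B = 848 * 8 / 30 = 226.13 kg

621.87 kg


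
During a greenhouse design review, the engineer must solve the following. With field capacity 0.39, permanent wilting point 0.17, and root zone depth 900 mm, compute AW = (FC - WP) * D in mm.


AW = (FC - WP) * D
   = (0.39 - 0.17) * 900
   = 0.22 * 900
   = 198 mm


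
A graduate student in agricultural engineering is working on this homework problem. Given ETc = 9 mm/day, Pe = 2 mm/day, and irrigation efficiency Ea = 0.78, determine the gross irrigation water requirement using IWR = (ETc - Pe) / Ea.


IWR = (ETc - Pe) / Ea
    = (9 - 2) / 0.78
    = 7 / 0.78
    = 8.97 mm/day


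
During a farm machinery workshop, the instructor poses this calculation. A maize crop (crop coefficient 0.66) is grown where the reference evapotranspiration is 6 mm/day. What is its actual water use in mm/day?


ETc = Kc * ET0
    = 0.66 * 6
    = 3.96 mm/day


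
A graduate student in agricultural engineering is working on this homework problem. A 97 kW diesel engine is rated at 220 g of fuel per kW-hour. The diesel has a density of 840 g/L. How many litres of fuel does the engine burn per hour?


FC = P * BSFC / rho_fuel
   = 97 * 220 / 840
   = 21340 / 840
   = 25.40 L/h


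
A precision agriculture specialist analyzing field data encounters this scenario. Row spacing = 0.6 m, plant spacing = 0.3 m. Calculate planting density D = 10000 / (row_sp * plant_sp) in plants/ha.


D = 10000 / (row_sp * plant_sp)
  = 10000 / (0.6 * 0.3)
  = 10000 / 0.1800
  = 55555.56 plants/ha


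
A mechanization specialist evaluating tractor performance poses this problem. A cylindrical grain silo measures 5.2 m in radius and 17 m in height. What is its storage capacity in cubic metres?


V = pi * r^2 * h
  = pi * 5.2^2 * 17
  = pi * 27.04 * 17
  = 1444.13 m^3


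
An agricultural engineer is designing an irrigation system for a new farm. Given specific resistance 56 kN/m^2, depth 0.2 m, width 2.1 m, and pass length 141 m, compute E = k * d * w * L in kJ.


E = k * d * w * L
  = 56 * 0.2 * 2.1 * 141
  = 3316.32 kJ


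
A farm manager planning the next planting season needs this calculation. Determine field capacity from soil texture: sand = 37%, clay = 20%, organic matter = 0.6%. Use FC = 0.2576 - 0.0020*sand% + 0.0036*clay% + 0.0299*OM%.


FC = 0.2576 - 0.0020*37 + 0.0036*20 + 0.0299*0.6
   = 0.2576 - 0.0740 + 0.0720 + 0.0179
   = 0.2735


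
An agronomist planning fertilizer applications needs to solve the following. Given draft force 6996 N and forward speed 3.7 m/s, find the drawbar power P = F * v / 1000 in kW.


P = F * v / 1000
  = 6996 * 3.7 / 1000
  = 25885.20 / 1000
  = 25.89 kW


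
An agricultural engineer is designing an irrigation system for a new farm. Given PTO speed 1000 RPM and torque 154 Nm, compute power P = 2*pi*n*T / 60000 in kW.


P = 2*pi*n*T / 60000
  = 2*pi * 1000 * 154 / 60000
  = 967610.54 / 60000
  = 16.13 kW


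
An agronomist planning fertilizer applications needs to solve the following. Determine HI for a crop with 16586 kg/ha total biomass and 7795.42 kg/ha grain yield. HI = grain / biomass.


HI = grain_yield / biomass
   = 7795.42 / 16586
   = 0.47


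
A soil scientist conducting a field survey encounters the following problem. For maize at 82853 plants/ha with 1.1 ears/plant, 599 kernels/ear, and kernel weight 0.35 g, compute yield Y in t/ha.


Y = density * ears * kernels * kw
  = 82853 * 1.1 * 599 * 0.35 g/ha
  = 19107144.60 g/ha
  = 19107.14 kg/ha = 19.11 t/ha


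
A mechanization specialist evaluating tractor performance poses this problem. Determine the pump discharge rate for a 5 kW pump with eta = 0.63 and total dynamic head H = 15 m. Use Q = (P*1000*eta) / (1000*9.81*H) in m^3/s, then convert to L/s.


Q = (P * 1000 * eta) / (rho * g * H)
  = (5 * 1000 * 0.63) / (1000 * 9.81 * 15)
  = 3150 / 147150
  = 0.02141 m^3/s = 21.41 L/s


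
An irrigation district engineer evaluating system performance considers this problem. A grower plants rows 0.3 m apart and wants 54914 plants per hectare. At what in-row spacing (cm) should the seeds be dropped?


spacing = 10000 / (row_sp * density)
        = 10000 / (0.3 * 54914)
        = 10000 / 16474.20
        = 0.60701 m = 60.70 cm


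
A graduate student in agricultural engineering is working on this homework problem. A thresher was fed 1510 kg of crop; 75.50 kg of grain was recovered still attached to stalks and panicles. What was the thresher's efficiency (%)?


eta = (total - unthreshed) / total * 100
    = (1510 - 75.50) / 1510 * 100
    = 1434.50 / 1510 * 100
    = 95%


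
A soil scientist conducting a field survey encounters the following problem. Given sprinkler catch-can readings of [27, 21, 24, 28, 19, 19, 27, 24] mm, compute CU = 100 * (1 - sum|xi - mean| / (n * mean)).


xbar = 189 / 8 = 23.625
sum|xi - xbar| = 23.750
CU = 100 * (1 - 23.750 / (8 * 23.625))
   = 100 * (1 - 0.1257)
   = 87.43%


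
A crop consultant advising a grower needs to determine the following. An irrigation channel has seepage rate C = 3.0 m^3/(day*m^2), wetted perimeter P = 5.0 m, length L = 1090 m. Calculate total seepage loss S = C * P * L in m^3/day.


S = C * P * L
  = 3.0 * 5.0 * 1090
  = 16350 m^3/day


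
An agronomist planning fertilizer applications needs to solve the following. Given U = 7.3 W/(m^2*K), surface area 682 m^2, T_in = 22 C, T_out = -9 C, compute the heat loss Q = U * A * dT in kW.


dT = 22 - (-9) = 31 K
Q = U * A * dT
  = 7.3 * 682 * 31
  = 154336.60 W = 154.34 kW


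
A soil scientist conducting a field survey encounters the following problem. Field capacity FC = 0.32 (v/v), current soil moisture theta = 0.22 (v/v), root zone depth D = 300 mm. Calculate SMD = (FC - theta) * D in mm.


SMD = (FC - theta) * D
    = (0.32 - 0.22) * 300
    = 0.100 * 300
    = 30 mm


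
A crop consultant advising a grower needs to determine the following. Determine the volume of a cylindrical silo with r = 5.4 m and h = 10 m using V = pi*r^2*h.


V = pi * r^2 * h
  = pi * 5.4^2 * 10
  = pi * 29.16 * 10
  = 916.09 m^3


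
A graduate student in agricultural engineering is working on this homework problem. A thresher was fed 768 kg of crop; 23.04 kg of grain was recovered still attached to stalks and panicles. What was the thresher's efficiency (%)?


eta = (total - unthreshed) / total * 100
    = (768 - 23.04) / 768 * 100
    = 744.96 / 768 * 100
    = 97%


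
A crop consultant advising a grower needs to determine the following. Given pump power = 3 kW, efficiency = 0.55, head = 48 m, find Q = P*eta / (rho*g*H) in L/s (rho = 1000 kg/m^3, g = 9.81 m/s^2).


Q = (P * 1000 * eta) / (rho * g * H)
  = (3 * 1000 * 0.55) / (1000 * 9.81 * 48)
  = 1650 / 470880
  = 0.00350 m^3/s = 3.50 L/s


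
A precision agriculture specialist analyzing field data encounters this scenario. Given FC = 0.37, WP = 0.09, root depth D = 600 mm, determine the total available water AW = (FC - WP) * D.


AW = (FC - WP) * D
   = (0.37 - 0.09) * 600
   = 0.28 * 600
   = 168 mm


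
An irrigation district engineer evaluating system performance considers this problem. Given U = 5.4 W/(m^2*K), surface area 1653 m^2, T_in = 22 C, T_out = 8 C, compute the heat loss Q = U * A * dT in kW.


dT = 22 - (8) = 14 K
Q = U * A * dT
  = 5.4 * 1653 * 14
  = 124966.80 W = 124.97 kW


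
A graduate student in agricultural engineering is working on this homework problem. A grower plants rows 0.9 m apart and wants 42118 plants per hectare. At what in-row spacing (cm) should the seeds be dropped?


spacing = 10000 / (row_sp * density)
        = 10000 / (0.9 * 42118)
        = 10000 / 37906.20
        = 0.26381 m = 26.38 cm


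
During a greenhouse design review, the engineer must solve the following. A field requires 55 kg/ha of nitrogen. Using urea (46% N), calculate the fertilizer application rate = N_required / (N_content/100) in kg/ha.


Rate = N_required / (N_content / 100)
     = 55 / (46 / 100)
     = 55 / 0.46
     = 119.57 kg/ha


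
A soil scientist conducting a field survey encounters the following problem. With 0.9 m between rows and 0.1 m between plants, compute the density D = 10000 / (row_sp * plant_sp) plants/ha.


D = 10000 / (row_sp * plant_sp)
  = 10000 / (0.9 * 0.1)
  = 10000 / 0.0900
  = 111111.11 plants/ha


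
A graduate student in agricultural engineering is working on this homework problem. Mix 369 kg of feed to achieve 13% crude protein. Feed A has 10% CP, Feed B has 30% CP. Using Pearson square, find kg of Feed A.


parts_A = CP_b - target = 30 - 13 = 17
parts_B = target - CP_a = 13 - 10 = 3
total_parts = 17 + 3 = 20
Feed A = 369 * 17 / 20 = 313.65 kg
Feed B = 369 * 3 / 20 = 55.35 kg

313.65 kg


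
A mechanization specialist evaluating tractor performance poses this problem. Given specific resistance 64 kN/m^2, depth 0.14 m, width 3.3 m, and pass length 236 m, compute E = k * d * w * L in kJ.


E = k * d * w * L
  = 64 * 0.14 * 3.3 * 236
  = 6978.05 kJ


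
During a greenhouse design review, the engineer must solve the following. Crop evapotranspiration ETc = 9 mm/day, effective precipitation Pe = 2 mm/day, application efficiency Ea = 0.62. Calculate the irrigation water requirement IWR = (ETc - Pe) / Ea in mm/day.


IWR = (ETc - Pe) / Ea
    = (9 - 2) / 0.62
    = 7 / 0.62
    = 11.29 mm/day


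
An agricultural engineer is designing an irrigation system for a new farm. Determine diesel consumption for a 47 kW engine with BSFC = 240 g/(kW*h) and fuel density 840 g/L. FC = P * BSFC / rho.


FC = P * BSFC / rho_fuel
   = 47 * 240 / 840
   = 11280 / 840
   = 13.43 L/h


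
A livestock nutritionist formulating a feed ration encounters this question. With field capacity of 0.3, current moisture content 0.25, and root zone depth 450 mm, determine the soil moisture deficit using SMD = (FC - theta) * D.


SMD = (FC - theta) * D
    = (0.3 - 0.25) * 450
    = 0.050 * 450
    = 22.50 mm


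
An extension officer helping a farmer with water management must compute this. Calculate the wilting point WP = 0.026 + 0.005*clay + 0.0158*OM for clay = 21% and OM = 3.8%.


WP = 0.026 + 0.005*21 + 0.0158*3.8
   = 0.026 + 0.1050 + 0.0600
   = 0.1910


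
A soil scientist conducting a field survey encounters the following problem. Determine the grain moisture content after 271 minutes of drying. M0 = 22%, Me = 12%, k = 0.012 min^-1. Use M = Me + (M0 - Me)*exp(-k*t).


M = Me + (M0 - Me) * e^(-k*t)
  = 12 + (22 - 12) * e^(-0.012*271)
  = 12 + 10 * e^(-3.252)
  = 12 + 10 * 0.03870
  = 12 + 0.3870
  = 12.39%


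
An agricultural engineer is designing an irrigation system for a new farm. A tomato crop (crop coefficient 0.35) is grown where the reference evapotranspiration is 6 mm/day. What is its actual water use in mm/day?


ETc = Kc * ET0
    = 0.35 * 6
    = 2.10 mm/day


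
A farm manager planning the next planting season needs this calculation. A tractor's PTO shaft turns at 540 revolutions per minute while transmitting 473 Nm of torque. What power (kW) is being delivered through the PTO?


P = 2*pi*n*T / 60000
  = 2*pi * 540 * 473 / 60000
  = 1604851.19 / 60000
  = 26.75 kW


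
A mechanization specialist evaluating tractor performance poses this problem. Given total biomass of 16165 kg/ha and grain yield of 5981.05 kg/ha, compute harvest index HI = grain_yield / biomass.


HI = grain_yield / biomass
   = 5981.05 / 16165
   = 0.37


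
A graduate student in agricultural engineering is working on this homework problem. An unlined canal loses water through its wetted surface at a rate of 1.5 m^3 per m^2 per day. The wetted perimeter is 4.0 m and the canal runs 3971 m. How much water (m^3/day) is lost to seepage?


S = C * P * L
  = 1.5 * 4.0 * 3971
  = 23826 m^3/day


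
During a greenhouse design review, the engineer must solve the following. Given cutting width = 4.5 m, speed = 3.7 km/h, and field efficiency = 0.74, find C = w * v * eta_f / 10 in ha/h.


C = w * v * eta_f / 10
  = 4.5 * 3.7 * 0.74 / 10
  = 12.32 / 10
  = 1.23 ha/h


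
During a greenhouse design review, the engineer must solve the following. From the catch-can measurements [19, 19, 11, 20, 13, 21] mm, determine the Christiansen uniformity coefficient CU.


xbar = 103 / 6 = 17.167
sum|xi - xbar| = 20.667
CU = 100 * (1 - 20.667 / (6 * 17.167))
   = 100 * (1 - 0.2006)
   = 79.94%


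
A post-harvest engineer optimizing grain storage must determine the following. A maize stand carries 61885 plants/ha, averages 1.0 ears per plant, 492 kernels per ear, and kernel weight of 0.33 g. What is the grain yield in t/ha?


Y = density * ears * kernels * kw
  = 61885 * 1.0 * 492 * 0.33 g/ha
  = 10047648.60 g/ha
  = 10047.65 kg/ha = 10.05 t/ha


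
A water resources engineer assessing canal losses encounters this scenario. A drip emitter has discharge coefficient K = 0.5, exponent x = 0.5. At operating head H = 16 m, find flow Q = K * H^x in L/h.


Q = K * H^x
  = 0.5 * 16^0.5
  = 0.5 * 4
  = 2 L/h


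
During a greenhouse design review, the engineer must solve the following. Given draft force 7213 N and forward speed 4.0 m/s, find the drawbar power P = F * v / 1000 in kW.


P = F * v / 1000
  = 7213 * 4.0 / 1000
  = 28852 / 1000
  = 28.85 kW


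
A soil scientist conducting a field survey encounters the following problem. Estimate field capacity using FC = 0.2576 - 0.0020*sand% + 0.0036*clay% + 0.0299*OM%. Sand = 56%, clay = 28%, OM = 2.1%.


FC = 0.2576 - 0.0020*56 + 0.0036*28 + 0.0299*2.1
   = 0.2576 - 0.1120 + 0.1008 + 0.0628
   = 0.3092


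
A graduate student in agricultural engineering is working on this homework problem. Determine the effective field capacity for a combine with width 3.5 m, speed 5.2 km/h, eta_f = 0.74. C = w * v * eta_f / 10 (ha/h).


C = w * v * eta_f / 10
  = 3.5 * 5.2 * 0.74 / 10
  = 13.47 / 10
  = 1.35 ha/h


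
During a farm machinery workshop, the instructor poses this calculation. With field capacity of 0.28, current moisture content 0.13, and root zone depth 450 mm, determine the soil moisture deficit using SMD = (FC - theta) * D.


SMD = (FC - theta) * D
    = (0.28 - 0.13) * 450
    = 0.150 * 450
    = 67.50 mm


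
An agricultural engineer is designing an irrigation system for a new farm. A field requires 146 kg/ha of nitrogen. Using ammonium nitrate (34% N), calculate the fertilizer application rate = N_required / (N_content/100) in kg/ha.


Rate = N_required / (N_content / 100)
     = 146 / (34 / 100)
     = 146 / 0.34
     = 429.41 kg/ha


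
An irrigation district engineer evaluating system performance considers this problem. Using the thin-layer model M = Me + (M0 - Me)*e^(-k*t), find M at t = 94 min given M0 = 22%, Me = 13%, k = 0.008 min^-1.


M = Me + (M0 - Me) * e^(-k*t)
  = 13 + (22 - 13) * e^(-0.008*94)
  = 13 + 9 * e^(-0.752)
  = 13 + 9 * 0.47142
  = 13 + 4.2428
  = 17.24%


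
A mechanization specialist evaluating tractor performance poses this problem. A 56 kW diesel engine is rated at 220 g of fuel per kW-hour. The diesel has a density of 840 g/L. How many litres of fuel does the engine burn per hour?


FC = P * BSFC / rho_fuel
   = 56 * 220 / 840
   = 12320 / 840
   = 14.67 L/h


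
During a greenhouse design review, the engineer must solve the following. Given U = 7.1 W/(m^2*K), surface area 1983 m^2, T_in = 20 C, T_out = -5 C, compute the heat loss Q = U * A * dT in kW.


dT = 20 - (-5) = 25 K
Q = U * A * dT
  = 7.1 * 1983 * 25
  = 351982.50 W = 351.98 kW


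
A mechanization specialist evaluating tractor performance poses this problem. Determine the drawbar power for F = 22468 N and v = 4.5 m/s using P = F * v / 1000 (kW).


P = F * v / 1000
  = 22468 * 4.5 / 1000
  = 101106 / 1000
  = 101.11 kW


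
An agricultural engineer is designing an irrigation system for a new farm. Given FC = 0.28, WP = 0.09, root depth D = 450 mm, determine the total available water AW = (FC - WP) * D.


AW = (FC - WP) * D
   = (0.28 - 0.09) * 450
   = 0.19 * 450
   = 85.50 mm


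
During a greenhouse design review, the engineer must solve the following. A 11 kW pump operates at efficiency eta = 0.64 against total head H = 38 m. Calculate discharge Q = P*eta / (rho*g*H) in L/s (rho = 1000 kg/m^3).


Q = (P * 1000 * eta) / (rho * g * H)
  = (11 * 1000 * 0.64) / (1000 * 9.81 * 38)
  = 7040 / 372780
  = 0.01889 m^3/s = 18.89 L/s


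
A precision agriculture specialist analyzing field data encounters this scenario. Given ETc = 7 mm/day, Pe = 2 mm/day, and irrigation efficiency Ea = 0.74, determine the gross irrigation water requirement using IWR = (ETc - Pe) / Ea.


IWR = (ETc - Pe) / Ea
    = (7 - 2) / 0.74
    = 5 / 0.74
    = 6.76 mm/day


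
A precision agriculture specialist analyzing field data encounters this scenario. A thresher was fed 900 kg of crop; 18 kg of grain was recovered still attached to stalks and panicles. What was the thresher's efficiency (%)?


eta = (total - unthreshed) / total * 100
    = (900 - 18) / 900 * 100
    = 882 / 900 * 100
    = 98%


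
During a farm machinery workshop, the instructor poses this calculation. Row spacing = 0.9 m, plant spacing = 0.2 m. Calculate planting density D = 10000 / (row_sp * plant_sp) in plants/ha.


D = 10000 / (row_sp * plant_sp)
  = 10000 / (0.9 * 0.2)
  = 10000 / 0.1800
  = 55555.56 plants/ha


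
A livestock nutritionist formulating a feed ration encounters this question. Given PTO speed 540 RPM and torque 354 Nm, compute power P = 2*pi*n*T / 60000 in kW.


P = 2*pi*n*T / 60000
  = 2*pi * 540 * 354 / 60000
  = 1201093.70 / 60000
  = 20.02 kW


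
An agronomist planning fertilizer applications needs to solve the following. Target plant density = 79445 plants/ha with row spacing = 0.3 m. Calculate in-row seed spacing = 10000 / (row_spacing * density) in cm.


spacing = 10000 / (row_sp * density)
        = 10000 / (0.3 * 79445)
        = 10000 / 23833.50
        = 0.41958 m = 41.96 cm


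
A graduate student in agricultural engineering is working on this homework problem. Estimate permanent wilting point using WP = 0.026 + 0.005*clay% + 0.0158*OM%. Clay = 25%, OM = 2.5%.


WP = 0.026 + 0.005*25 + 0.0158*2.5
   = 0.026 + 0.1250 + 0.0395
   = 0.1905
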